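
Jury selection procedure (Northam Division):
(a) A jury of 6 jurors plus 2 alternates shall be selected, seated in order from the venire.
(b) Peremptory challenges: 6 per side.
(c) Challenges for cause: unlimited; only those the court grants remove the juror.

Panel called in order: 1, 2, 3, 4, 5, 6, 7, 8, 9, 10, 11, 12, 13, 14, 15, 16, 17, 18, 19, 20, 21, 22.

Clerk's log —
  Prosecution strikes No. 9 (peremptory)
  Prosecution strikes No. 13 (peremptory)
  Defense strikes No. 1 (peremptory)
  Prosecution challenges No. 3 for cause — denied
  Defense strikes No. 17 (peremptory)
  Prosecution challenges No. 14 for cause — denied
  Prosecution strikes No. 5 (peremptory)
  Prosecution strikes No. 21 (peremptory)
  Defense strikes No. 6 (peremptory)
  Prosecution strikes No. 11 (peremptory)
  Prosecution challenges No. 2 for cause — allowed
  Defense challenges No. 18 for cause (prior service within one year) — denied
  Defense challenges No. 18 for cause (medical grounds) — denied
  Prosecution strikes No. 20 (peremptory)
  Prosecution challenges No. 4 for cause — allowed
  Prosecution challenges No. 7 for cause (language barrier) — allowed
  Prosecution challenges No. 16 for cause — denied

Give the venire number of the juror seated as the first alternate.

Removed: #1, #2, #4, #5, #6, #7, #9, #11, #13, #17, #20, #21. (#3, #14, #16, #18 stay — for-cause denied.)
Seating in order: seats 1–6 → #3, #8, #10, #12, #14, #15; alternates → #16, #18.
So alternate 1 is #16.

16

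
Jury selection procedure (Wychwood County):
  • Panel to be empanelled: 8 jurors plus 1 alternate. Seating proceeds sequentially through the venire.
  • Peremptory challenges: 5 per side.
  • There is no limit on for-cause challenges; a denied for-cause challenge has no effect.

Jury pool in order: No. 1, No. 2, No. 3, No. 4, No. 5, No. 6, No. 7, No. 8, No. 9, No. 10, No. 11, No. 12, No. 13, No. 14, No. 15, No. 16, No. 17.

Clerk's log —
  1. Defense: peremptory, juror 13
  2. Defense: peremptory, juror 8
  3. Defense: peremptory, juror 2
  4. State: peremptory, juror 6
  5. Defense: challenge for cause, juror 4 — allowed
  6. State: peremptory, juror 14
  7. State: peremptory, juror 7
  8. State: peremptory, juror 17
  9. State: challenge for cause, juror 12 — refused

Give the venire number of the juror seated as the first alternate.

Removed: #2, #4, #6, #7, #8, #13, #14, #17. (#12 stays — for-cause denied.)
Filling seats in venire order through position 9: #1, #3, #5, #9, #10, #11, #12, #15, #16.
So alternate 1 is #16.

16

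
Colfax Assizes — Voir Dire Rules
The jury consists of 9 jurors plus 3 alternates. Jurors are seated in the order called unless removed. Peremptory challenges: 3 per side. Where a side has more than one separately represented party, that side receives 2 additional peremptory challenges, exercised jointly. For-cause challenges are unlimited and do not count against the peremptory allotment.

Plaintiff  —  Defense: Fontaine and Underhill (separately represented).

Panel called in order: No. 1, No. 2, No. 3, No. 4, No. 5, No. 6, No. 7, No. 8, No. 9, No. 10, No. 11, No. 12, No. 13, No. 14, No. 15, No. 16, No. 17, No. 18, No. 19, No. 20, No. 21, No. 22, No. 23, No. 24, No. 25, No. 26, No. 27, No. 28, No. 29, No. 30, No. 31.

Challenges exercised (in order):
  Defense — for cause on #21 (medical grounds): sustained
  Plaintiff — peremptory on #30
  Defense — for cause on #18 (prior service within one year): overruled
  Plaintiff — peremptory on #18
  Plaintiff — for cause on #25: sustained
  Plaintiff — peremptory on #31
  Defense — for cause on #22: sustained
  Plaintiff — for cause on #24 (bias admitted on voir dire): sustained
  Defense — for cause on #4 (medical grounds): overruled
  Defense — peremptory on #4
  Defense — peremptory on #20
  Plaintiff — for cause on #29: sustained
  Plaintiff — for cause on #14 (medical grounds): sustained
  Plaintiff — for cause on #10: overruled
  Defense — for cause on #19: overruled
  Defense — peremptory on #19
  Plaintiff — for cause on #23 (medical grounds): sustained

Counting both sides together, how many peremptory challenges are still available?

Plaintiff allotment: 3. Defense allotment: 3 base + 2 multi-party = 5.
Plaintiff peremptories used: #30, #18, #31 — 3 (for-cause on #25, #24, #29, #14, #10, #23 don't count).
Defense peremptories used: #4, #20, #19 — 3 (for-cause on #21, #18, #22, #4, #19 don't count).
Remaining: (3 − 3) + (5 − 3) = 2.

2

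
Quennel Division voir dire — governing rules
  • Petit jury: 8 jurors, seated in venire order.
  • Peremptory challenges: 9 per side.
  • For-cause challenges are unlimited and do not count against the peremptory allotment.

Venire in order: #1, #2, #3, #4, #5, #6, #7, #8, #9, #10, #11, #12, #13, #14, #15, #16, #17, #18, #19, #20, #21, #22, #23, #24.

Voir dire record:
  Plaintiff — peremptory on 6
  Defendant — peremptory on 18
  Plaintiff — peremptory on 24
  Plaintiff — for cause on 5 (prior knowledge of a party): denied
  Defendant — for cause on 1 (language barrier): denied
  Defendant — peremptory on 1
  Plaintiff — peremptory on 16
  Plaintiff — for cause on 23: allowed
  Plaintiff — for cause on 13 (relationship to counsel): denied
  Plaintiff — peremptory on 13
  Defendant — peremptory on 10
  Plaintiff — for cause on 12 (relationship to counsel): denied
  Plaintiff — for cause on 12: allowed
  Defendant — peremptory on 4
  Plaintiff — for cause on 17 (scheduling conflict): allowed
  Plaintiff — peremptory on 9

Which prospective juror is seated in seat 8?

15

Removed: #1, #4, #6, #9, #10, #12, #13, #16, #17, #18, #23, #24. (#5 stays — for-cause denied.)
Seating in order: seats 1–8 → #2, #3, #5, #7, #8, #11, #14, #15.
So seat 8 is #15.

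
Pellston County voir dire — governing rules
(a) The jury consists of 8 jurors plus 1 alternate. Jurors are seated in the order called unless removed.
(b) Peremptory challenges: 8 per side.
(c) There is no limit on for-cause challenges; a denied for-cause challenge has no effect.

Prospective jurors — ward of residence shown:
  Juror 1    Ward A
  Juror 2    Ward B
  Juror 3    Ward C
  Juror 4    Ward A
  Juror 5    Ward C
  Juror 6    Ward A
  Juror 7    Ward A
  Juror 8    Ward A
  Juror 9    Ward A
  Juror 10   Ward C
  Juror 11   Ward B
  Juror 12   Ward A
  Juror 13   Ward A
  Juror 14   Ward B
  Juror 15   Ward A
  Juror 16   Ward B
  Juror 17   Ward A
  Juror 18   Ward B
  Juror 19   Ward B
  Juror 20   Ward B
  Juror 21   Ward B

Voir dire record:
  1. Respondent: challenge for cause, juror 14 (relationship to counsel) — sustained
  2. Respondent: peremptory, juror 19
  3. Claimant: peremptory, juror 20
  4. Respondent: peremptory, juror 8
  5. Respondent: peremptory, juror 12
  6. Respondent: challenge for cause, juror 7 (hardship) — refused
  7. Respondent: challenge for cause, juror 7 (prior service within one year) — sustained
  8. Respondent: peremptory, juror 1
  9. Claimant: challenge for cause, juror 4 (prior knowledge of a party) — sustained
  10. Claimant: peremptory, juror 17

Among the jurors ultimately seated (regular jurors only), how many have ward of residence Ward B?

Removed: #1, #4, #7, #8, #12, #14, #17, #19, #20.
Seated jurors 1–8: #2, #3, #5, #6, #9, #10, #11, #13 (alternates #15 not counted).
Of those, in Ward B: #2, #11 → 2.

2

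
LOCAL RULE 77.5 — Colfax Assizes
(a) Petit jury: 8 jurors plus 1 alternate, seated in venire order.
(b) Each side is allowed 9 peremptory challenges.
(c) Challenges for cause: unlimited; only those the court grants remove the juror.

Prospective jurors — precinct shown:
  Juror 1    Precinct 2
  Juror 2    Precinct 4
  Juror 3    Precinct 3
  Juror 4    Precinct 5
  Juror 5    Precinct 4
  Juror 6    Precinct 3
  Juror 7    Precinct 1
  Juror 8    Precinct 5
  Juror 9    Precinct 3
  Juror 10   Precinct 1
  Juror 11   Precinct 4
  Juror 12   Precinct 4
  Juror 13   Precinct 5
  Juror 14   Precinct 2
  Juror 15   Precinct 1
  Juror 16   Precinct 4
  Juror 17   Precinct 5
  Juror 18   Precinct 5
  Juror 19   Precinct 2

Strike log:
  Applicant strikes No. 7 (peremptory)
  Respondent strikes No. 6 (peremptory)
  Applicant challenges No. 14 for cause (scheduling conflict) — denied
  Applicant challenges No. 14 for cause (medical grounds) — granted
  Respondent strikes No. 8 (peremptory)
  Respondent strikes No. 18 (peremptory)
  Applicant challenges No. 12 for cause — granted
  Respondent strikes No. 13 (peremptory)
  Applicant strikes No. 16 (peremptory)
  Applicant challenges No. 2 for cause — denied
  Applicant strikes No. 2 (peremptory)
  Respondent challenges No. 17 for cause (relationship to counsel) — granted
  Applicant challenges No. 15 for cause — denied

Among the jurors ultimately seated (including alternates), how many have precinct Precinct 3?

Removed: #2, #6, #7, #8, #12, #13, #14, #16, #17, #18.
Seated (9 incl. alternates): #1, #3, #4, #5, #9, #10, #11, #15, #19.
Of those, in Precinct 3: #3, #9 → 2.

2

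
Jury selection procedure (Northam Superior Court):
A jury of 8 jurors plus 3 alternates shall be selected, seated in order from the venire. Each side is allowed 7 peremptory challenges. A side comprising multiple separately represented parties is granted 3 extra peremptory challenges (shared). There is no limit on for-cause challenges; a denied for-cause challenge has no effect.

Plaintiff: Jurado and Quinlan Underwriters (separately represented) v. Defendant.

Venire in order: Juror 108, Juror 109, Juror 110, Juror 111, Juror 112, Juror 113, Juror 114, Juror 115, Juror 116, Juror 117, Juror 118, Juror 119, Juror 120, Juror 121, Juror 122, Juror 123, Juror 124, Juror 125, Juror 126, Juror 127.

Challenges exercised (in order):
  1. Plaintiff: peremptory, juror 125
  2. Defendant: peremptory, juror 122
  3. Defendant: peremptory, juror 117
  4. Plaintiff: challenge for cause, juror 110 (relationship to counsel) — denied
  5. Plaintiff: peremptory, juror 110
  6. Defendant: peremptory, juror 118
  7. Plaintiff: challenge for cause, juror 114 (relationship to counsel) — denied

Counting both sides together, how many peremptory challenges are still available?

12

Plaintiff allotment: 7 base + 3 multi-party = 10. Defendant allotment: 7.
Plaintiff peremptories used: #125, #110 — 2 (for-cause on #110, #114 don't count).
Defendant peremptories used: #122, #117, #118 — 3.
Remaining: (10 − 2) + (7 − 3) = 12.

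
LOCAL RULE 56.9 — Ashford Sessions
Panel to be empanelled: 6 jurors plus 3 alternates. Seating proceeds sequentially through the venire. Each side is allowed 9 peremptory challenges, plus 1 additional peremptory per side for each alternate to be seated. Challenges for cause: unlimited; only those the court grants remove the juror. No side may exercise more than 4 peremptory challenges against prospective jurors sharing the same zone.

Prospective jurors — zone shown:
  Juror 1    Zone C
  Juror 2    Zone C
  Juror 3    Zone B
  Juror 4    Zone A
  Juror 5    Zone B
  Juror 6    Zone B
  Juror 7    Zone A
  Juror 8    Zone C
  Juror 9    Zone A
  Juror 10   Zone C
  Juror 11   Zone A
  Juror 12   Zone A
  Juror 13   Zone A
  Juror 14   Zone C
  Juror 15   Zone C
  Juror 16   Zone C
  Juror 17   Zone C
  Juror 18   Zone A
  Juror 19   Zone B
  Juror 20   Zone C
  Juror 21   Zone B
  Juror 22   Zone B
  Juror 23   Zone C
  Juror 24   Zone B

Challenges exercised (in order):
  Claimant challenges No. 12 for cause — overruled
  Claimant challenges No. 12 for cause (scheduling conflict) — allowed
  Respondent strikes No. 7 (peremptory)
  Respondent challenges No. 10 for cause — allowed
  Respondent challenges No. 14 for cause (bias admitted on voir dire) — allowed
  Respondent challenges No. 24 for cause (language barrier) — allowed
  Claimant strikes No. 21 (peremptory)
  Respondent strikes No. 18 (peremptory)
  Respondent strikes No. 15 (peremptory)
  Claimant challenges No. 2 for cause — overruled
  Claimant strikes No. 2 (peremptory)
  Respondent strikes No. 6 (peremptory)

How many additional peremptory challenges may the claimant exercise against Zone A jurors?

4

Claimant peremptories so far: #21, #2 — 2 of 12 used, 10 left overall.
Against Zone A: none yet — per-zone cap 4 leaves 4.
Binding limit: min(10, 4) = 4.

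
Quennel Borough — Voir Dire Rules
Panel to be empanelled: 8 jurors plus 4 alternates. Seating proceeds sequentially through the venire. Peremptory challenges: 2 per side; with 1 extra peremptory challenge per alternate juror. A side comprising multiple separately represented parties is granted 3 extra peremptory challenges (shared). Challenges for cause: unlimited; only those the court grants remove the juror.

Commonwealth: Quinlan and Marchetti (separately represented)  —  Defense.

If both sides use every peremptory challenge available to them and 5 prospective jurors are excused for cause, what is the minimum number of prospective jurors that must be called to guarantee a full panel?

Seats to fill: 8 + 4 alternates = 12.
Peremptories — Commonwealth: 2 + 1×4 + 3 = 9; Defense: 2 + 1×4 = 6; total 15.
For-cause removals: 5.
Minimum venire: 12 + 15 + 5 = 32.

32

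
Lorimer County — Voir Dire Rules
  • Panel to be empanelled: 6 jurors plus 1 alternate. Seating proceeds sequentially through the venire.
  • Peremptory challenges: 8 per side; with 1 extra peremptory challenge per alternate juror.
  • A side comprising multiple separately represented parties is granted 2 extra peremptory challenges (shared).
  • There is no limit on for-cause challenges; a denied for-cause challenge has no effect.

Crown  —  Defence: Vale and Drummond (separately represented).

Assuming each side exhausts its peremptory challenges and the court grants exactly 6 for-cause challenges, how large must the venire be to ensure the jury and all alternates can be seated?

33

Seats to fill: 6 + 1 alternates = 7.
Peremptories — Crown: 8 + 1×1 = 9; Defence: 8 + 1×1 + 2 = 11; total 20.
For-cause removals: 6.
Minimum venire: 7 + 20 + 6 = 33.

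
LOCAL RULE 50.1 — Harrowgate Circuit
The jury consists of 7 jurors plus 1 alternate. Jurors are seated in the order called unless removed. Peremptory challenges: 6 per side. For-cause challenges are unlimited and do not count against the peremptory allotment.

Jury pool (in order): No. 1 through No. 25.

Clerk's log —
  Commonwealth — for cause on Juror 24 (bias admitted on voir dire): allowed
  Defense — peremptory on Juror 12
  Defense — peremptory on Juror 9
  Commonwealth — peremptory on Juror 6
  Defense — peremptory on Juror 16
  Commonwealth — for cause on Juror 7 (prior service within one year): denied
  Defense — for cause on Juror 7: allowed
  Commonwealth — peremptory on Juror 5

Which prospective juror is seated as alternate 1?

Removed: #5, #6, #7, #9, #12, #16, #24.
Filling seats in venire order through position 8: #1, #2, #3, #4, #8, #10, #11, #13.
So alternate 1 is #13.

13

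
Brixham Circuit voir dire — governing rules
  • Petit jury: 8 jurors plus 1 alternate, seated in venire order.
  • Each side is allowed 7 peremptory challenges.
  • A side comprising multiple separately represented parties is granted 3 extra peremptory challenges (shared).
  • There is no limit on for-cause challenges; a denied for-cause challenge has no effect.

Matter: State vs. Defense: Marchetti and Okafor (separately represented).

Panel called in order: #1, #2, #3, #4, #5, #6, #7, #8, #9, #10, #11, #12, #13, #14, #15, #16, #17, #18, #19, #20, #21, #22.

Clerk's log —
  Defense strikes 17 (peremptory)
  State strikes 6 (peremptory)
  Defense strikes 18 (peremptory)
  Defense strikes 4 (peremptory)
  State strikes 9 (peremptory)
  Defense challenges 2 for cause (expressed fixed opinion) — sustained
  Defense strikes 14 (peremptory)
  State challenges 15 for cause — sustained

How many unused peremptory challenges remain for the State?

State allotment: 7.
State peremptories used: #6, #9 — 2 (the for-cause on #15 doesn't count).
Remaining: 7 − 2 = 5.

5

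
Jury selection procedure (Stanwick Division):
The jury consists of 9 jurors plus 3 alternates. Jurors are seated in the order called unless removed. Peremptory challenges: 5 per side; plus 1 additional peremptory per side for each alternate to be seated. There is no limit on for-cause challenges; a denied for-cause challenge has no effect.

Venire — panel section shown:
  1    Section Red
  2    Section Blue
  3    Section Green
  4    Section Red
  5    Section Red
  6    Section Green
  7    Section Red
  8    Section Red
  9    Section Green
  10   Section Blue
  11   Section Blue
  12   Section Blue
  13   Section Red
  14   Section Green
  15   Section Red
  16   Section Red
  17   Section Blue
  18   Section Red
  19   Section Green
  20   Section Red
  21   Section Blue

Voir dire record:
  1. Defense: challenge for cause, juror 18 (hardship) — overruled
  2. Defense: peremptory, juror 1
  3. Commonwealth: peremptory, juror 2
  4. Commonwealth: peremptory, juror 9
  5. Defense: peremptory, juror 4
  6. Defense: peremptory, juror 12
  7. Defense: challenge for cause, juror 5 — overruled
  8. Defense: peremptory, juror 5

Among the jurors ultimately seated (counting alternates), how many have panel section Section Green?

3

Removed: #1, #2, #4, #5, #9, #12.
Seated (12 incl. alternates): #3, #6, #7, #8, #10, #11, #13, #14, #15, #16, #17, #18.
Of those, in Section Green: #3, #6, #14 → 3.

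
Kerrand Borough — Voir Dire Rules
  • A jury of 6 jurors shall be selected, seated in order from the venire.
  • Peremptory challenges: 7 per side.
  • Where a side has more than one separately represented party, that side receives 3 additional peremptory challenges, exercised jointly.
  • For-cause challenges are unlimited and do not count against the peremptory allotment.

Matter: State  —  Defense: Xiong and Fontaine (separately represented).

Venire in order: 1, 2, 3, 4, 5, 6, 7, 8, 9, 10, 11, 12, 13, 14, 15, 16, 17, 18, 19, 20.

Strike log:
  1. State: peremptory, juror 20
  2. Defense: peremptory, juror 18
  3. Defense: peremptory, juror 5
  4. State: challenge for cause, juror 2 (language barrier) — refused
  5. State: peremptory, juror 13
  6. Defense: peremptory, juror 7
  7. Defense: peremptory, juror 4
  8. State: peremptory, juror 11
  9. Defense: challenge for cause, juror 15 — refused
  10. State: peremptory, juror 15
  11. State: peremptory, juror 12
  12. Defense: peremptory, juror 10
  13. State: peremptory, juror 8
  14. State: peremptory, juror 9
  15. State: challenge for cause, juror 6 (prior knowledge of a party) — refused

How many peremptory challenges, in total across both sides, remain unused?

5

State allotment: 7. Defense allotment: 7 base + 3 multi-party = 10.
State peremptories used: #20, #13, #11, #15, #12, #8, #9 — 7 (for-cause on #2, #6 don't count).
Defense peremptories used: #18, #5, #7, #4, #10 — 5 (the for-cause on #15 doesn't count).
Remaining: (7 − 7) + (10 − 5) = 5.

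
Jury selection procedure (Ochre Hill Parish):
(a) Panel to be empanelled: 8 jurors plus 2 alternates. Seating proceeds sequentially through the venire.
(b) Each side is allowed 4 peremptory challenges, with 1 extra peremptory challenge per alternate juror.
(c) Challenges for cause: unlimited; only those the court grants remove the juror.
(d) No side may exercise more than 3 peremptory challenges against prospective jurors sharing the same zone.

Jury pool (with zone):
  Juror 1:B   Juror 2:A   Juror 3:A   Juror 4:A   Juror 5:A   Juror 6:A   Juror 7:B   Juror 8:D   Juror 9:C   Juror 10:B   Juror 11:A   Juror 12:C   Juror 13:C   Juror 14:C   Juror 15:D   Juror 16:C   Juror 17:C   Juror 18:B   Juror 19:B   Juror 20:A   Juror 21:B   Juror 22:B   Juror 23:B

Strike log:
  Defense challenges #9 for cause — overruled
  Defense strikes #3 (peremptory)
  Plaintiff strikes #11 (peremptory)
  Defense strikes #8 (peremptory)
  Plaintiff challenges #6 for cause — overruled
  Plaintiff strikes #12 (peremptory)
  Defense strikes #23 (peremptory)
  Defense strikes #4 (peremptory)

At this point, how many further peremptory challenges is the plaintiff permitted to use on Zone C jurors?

2

Plaintiff peremptories so far: #11, #12 — 2 of 6 used, 4 left overall.
Against Zone C: #12 — 1 used; per-zone cap 3 leaves 2.
Binding limit: min(4, 2) = 2.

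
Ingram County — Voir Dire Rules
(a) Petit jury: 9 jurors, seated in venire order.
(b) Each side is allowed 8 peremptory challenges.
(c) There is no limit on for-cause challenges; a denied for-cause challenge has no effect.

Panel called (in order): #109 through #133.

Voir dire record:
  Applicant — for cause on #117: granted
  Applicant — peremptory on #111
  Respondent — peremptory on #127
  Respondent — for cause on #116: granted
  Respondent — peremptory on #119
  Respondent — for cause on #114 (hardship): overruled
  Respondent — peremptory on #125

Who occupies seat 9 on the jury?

121

Removed: #111, #116, #117, #119, #125, #127. (#114 stays — for-cause denied.)
Seating in order: seats 1–9 → #109, #110, #112, #113, #114, #115, #118, #120, #121.
So seat 9 is #121.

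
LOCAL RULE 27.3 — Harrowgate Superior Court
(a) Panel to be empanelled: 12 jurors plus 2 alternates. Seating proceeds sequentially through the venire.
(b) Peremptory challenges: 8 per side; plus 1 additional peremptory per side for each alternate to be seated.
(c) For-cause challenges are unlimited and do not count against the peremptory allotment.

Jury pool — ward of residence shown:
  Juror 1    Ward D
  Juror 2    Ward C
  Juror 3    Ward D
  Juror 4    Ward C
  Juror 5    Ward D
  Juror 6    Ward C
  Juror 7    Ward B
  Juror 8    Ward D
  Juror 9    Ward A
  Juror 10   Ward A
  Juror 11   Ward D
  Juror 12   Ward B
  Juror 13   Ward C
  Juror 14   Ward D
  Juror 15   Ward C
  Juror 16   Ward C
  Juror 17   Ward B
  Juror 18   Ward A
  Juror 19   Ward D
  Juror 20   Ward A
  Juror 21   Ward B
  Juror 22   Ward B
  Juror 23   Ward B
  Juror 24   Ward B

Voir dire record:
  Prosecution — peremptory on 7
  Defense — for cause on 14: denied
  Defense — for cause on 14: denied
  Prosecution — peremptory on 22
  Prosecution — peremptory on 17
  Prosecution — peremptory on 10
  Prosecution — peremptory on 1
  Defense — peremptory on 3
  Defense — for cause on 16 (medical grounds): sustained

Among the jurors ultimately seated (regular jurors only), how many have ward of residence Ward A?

Removed: #1, #3, #7, #10, #16, #17, #22.
Seated jurors 1–12: #2, #4, #5, #6, #8, #9, #11, #12, #13, #14, #15, #18 (alternates #19, #20 not counted).
Of those, in Ward A: #9, #18 → 2.

2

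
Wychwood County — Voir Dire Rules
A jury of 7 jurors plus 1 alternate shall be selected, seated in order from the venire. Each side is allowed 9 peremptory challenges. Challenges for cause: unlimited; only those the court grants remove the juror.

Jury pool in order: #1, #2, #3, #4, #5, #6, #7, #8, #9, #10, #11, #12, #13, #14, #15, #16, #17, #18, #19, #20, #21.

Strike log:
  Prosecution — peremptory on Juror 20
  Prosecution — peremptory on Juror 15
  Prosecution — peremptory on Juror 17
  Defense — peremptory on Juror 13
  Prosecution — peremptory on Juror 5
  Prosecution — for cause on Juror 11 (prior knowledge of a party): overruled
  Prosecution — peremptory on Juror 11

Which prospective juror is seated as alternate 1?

9

Removed: #5, #11, #13, #15, #17, #20.
Seating in order: seats 1–7 → #1, #2, #3, #4, #6, #7, #8; alternates → #9.
So alternate 1 is #9.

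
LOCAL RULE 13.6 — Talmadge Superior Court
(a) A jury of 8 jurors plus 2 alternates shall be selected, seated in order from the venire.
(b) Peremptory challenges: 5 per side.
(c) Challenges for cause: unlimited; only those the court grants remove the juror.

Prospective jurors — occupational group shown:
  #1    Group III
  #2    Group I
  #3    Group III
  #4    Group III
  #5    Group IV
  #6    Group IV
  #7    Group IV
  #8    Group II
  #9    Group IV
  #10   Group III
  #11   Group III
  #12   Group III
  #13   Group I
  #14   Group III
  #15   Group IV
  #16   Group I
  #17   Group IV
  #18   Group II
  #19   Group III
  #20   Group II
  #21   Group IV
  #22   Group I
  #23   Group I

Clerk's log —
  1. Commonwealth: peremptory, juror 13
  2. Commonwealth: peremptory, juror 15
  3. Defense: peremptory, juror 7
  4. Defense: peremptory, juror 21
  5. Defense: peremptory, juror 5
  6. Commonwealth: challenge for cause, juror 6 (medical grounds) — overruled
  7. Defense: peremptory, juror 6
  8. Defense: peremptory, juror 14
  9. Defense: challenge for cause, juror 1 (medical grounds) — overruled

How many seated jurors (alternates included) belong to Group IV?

1

Removed: #5, #6, #7, #13, #14, #15, #21.
Seated (10 incl. alternates): #1, #2, #3, #4, #8, #9, #10, #11, #12, #16.
Of those, in Group IV: #9 → 1.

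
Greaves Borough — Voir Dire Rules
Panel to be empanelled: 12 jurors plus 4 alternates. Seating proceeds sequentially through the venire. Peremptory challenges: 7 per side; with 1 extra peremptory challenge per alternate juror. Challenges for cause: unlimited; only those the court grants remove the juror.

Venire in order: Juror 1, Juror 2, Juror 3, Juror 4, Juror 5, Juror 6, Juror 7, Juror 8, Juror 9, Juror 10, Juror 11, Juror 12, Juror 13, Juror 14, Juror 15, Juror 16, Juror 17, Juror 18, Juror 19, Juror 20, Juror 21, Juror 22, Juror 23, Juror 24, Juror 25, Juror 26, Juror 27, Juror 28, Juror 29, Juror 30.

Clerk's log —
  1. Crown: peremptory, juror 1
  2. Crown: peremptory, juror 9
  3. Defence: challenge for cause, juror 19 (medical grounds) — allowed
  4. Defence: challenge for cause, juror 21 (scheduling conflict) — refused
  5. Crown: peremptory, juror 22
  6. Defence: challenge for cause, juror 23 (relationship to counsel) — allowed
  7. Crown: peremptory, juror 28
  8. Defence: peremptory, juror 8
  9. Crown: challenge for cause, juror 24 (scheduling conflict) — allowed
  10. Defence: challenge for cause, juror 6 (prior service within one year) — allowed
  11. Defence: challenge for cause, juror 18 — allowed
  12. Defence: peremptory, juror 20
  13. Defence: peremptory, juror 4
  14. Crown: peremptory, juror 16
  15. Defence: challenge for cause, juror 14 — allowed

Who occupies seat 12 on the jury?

Removed: #1, #4, #6, #8, #9, #14, #16, #18, #19, #20, #22, #23, #24, #28. (#21 stays — for-cause denied.)
Seating in order: seats 1–12 → #2, #3, #5, #7, #10, #11, #12, #13, #15, #17, #21, #25; alternates → #26, #27, #29, #30.
So seat 12 is #25.

25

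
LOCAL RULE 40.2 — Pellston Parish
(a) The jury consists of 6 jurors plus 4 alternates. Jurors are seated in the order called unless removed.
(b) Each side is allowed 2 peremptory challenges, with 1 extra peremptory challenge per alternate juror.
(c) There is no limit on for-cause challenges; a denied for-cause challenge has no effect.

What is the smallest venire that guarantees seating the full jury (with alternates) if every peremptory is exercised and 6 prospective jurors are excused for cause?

28

Seats to fill: 6 + 4 alternates = 10.
Peremptories: 2 + 1×4 = 6 per side × 2 sides = 12.
For-cause removals: 6.
Minimum venire: 10 + 12 + 6 = 28.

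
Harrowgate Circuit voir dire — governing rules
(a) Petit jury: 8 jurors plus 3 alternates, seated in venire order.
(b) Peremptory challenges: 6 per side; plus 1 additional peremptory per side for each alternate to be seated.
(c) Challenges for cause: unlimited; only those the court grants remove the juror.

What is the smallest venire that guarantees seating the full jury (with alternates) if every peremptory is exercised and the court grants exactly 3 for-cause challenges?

Seats to fill: 8 + 3 alternates = 11.
Peremptories: 6 + 1×3 = 9 per side × 2 sides = 18.
For-cause removals: 3.
Minimum venire: 11 + 18 + 3 = 32.

32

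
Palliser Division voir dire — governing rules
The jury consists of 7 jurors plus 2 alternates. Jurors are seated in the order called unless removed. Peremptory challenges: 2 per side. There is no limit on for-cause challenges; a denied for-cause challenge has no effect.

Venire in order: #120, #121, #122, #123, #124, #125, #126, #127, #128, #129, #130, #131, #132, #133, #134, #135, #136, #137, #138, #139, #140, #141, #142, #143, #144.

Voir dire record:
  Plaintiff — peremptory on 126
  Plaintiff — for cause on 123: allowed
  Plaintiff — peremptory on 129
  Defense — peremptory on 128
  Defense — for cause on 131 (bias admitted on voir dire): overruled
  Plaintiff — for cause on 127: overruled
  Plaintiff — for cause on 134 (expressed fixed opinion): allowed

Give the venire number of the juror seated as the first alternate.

131

Removed: #123, #126, #128, #129, #134. (#127, #131 stay — for-cause denied.)
Seating in order: seats 1–7 → #120, #121, #122, #124, #125, #127, #130; alternates → #131, #132.
So alternate 1 is #131.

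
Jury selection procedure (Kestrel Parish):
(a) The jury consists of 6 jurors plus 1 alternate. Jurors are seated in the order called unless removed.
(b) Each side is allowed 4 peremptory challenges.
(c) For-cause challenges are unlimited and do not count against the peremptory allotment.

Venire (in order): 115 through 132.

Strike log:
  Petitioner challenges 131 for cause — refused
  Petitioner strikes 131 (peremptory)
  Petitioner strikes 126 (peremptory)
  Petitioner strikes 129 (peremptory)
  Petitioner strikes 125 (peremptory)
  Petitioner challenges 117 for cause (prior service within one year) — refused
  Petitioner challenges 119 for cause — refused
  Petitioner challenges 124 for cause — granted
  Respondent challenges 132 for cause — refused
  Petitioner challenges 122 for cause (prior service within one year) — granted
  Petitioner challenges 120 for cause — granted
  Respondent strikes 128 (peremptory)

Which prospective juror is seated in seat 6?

121

Removed: #120, #122, #124, #125, #126, #128, #129, #131. (#117, #119, #132 stay — for-cause denied.)
Seating in order: seats 1–6 → #115, #116, #117, #118, #119, #121; alternates → #123.
So seat 6 is #121.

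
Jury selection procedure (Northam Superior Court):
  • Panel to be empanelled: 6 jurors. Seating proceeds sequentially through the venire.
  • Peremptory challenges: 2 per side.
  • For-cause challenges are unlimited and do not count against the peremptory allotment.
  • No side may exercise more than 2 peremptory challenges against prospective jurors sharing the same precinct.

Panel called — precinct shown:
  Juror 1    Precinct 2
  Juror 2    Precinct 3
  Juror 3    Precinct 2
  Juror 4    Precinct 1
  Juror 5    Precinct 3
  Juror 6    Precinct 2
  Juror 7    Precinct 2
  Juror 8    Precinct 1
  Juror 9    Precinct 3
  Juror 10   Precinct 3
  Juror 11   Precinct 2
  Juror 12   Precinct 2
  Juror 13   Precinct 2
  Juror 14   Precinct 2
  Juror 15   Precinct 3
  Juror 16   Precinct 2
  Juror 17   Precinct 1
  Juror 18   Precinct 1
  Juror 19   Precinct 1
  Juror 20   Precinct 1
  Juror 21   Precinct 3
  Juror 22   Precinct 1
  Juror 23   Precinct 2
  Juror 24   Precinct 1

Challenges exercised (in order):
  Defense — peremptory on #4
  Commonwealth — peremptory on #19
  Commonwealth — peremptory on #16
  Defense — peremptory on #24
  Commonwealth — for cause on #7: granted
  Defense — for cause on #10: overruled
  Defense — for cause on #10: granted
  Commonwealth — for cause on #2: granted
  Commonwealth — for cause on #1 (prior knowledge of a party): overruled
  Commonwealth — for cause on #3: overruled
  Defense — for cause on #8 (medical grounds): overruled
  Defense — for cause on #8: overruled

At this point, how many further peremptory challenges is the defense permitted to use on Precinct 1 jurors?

0

Defense peremptories so far: #4, #24 — 2 of 2 used, 0 left overall.
Against Precinct 1: #4, #24 — 2 used; per-precinct cap 2 leaves 0.
Binding limit: min(0, 0) = 0.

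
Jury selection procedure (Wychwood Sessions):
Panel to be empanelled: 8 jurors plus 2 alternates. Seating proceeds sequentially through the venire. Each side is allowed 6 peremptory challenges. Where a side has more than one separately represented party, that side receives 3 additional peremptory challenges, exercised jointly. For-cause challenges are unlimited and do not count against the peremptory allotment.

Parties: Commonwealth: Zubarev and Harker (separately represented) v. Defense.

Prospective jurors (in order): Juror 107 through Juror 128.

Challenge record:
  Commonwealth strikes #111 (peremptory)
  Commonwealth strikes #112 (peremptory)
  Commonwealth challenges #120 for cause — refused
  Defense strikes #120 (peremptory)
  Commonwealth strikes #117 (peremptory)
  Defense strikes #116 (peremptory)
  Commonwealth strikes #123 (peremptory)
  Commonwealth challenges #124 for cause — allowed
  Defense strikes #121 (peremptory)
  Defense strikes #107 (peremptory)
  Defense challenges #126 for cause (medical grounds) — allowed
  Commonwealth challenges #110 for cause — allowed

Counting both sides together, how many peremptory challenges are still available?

7

Commonwealth allotment: 6 base + 3 multi-party = 9. Defense allotment: 6.
Commonwealth peremptories used: #111, #112, #117, #123 — 4 (for-cause on #120, #124, #110 don't count).
Defense peremptories used: #120, #116, #121, #107 — 4 (the for-cause on #126 doesn't count).
Remaining: (9 − 4) + (6 − 4) = 7.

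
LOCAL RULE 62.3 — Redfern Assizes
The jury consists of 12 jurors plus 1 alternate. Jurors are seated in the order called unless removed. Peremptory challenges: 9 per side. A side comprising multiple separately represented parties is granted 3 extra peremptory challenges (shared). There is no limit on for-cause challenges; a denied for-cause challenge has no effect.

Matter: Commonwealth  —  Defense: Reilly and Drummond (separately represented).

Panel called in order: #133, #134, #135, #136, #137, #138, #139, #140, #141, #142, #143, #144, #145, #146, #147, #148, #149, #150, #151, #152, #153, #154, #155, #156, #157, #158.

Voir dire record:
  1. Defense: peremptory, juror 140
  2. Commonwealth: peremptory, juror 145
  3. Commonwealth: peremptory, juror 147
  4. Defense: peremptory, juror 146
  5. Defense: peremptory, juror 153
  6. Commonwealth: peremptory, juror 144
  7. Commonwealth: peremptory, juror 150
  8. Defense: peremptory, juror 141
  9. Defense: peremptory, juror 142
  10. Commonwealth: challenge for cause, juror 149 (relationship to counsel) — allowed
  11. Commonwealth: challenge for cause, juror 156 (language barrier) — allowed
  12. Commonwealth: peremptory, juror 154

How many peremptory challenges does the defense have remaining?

7

Defense allotment: 9 base + 3 multi-party = 12.
Defense peremptories used: #140, #146, #153, #141, #142 — 5.
Remaining: 12 − 5 = 7.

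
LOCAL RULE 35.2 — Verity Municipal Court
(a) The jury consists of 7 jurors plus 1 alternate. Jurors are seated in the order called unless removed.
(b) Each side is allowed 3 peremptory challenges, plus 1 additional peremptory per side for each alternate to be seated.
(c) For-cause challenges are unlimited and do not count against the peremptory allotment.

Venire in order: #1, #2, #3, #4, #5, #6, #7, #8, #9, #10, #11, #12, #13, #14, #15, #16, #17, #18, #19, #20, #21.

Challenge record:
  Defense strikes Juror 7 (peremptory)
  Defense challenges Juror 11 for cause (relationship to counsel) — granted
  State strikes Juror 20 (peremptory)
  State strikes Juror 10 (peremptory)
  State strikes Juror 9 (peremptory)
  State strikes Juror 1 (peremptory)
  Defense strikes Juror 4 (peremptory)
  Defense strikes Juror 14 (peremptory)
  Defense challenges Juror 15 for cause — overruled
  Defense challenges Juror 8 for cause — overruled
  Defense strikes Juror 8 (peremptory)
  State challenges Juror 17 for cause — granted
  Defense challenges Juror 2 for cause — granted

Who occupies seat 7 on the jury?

16

Removed: #1, #2, #4, #7, #8, #9, #10, #11, #14, #17, #20. (#15 stays — for-cause denied.)
Filling seats in venire order through position 7: #3, #5, #6, #12, #13, #15, #16.
So seat 7 is #16.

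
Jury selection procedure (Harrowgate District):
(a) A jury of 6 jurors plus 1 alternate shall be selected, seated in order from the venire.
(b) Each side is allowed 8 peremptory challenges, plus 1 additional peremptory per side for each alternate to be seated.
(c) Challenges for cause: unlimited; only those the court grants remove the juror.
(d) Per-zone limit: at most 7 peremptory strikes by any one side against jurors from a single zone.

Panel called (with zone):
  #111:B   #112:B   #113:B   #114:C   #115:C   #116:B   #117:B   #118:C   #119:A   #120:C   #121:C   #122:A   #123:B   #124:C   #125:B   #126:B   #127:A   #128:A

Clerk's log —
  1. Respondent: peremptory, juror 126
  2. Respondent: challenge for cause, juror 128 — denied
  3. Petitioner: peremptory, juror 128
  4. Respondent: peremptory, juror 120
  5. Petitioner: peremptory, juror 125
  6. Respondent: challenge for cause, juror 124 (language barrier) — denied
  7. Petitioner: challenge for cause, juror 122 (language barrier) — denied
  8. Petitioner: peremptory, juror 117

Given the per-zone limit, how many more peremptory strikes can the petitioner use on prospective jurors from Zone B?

Petitioner peremptories so far: #128, #125, #117 — 3 of 9 used, 6 left overall.
Against Zone B: #125, #117 — 2 used; per-zone cap 7 leaves 5.
Binding limit: min(6, 5) = 5.

5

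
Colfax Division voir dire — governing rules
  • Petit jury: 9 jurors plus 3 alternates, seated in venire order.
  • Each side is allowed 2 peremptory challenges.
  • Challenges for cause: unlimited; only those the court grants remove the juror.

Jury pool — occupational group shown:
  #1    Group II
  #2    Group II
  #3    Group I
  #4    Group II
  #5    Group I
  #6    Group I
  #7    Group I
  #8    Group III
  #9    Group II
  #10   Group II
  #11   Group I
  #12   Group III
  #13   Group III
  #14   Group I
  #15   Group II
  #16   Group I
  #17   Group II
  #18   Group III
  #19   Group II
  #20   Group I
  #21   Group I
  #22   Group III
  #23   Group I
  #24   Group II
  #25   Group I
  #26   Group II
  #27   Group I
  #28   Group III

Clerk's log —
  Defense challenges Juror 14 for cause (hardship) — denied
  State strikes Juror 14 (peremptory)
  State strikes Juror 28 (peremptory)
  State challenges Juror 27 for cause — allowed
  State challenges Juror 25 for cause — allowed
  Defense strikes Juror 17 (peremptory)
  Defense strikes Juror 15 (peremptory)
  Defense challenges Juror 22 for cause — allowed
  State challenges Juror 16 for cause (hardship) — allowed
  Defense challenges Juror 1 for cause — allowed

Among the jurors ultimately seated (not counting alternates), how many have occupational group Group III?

Removed: #1, #14, #15, #16, #17, #22, #25, #27, #28.
Seated jurors 1–9: #2, #3, #4, #5, #6, #7, #8, #9, #10 (alternates #11, #12, #13 not counted).
Of those, in Group III: #8 → 1.

1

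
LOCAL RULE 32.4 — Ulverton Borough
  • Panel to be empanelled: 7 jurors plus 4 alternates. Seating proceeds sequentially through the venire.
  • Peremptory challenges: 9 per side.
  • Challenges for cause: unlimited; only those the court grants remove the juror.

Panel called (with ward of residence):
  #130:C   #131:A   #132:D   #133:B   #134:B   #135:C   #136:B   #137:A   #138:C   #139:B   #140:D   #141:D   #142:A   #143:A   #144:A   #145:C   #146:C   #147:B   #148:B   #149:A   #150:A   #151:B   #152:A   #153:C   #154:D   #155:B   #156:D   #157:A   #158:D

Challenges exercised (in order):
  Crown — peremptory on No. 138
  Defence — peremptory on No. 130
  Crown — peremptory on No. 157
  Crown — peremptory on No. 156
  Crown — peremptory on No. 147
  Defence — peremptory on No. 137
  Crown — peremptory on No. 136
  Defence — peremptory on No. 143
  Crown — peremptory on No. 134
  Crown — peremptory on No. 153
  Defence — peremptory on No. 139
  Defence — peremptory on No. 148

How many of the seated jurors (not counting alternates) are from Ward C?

1

Removed: #130, #134, #136, #137, #138, #139, #143, #147, #148, #153, #156, #157.
Seated jurors 1–7: #131, #132, #133, #135, #140, #141, #142 (alternates #144, #145, #146, #149 not counted).
Of those, in Ward C: #135 → 1.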